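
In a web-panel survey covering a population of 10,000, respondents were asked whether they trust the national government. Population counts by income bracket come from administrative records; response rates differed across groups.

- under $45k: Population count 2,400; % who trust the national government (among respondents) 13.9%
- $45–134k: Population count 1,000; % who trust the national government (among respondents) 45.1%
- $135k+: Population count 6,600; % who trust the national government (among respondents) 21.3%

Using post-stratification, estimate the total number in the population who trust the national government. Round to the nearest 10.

2,190

Estimated count per cell = population count × respondent percentage:
  under $45k: 2,400 × 13.9% = 333.6
  $45–134k: 1,000 × 45.1% = 451
  $135k+: 6,600 × 21.3% = 1405.8
Estimated total = 2190.4 → 2,190.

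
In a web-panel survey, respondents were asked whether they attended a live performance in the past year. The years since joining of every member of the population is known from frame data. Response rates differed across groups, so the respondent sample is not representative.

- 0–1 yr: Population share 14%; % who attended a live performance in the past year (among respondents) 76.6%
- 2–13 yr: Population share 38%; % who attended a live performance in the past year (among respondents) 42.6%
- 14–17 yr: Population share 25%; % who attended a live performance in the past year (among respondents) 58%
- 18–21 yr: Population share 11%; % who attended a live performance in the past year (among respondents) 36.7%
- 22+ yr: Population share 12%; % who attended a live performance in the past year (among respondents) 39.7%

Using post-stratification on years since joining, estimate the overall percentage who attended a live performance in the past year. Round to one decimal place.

Weight each group's respondent value by its population share:
  0–1 yr: 0.14 × 76.6 = 10.724
  2–13 yr: 0.38 × 42.6 = 16.188
  14–17 yr: 0.25 × 58 = 14.5
  18–21 yr: 0.11 × 36.7 = 4.037
  22+ yr: 0.12 × 39.7 = 4.764
Post-stratified estimate = 50.213 → 50.2%.

50.2%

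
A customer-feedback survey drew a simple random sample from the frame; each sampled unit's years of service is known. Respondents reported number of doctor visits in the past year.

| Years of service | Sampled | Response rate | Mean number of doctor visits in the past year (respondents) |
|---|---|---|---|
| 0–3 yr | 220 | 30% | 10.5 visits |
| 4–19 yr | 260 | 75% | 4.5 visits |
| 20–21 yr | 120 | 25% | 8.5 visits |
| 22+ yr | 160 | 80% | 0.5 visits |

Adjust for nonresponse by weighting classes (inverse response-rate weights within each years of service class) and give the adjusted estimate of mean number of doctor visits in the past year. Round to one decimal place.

With weight = n_sampled/n_responded per class, the weighted class total is n_sampled:
  0–3 yr: 220 × 10.5 = 2310
  4–19 yr: 260 × 4.5 = 1170
  20–21 yr: 120 × 8.5 = 1020
  22+ yr: 160 × 0.5 = 80
Adjusted estimate = 4580 / 760 = 6.02632 → 6.0.

6.0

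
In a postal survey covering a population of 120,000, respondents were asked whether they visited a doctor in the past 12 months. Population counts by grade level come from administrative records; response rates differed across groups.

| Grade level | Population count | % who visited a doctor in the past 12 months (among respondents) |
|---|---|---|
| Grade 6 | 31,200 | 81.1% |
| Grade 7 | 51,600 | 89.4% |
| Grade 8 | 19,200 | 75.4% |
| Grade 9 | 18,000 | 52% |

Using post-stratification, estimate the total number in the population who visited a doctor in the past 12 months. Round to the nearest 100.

Apply each group's respondent rate to its population count:
  Grade 6: 31,200 × 81.1% = 25303.2
  Grade 7: 51,600 × 89.4% = 46130.4
  Grade 8: 19,200 × 75.4% = 14476.8
  Grade 9: 18,000 × 52% = 9360
Estimated total = 95270.4 → 95,300.

95,300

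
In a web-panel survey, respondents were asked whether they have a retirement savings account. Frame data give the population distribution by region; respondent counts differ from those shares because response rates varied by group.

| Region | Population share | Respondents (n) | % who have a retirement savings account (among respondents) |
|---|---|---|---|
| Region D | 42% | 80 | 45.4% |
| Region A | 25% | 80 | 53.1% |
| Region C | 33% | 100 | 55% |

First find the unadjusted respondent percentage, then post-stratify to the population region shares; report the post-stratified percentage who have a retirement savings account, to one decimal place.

Without adjustment, the pooled respondent share is:
  (80/260)×45.4 + (80/260)×53.1 + (100/260)×55 = 51.4615%
Post-stratified estimate weights by population shares:
  0.42×45.4 + 0.25×53.1 + 0.33×55 = 50.493%

50.5%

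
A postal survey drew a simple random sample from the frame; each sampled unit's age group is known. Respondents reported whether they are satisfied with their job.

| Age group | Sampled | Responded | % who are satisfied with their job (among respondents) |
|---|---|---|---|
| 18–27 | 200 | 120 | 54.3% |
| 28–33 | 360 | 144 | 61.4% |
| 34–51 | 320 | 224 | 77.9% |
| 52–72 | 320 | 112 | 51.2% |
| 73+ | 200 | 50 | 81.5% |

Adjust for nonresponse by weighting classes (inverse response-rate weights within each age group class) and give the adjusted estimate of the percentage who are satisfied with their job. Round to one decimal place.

Class response rates: 18–27 120/200 = 60%, 28–33 144/360 = 40%, 34–51 224/320 = 70%, 52–72 112/320 = 35%, 73+ 50/200 = 25%.
Inverse-response-rate weighting restores each class to its sampled count, so class totals weight by n_sampled:
  18–27: 200 × 54.3 = 10,860
  28–33: 360 × 61.4 = 22,104
  34–51: 320 × 77.9 = 24,928
  52–72: 320 × 51.2 = 16,384
  73+: 200 × 81.5 = 16,300
Adjusted estimate = 90,576 / 1,400 = 64.6971 → 64.7%.

64.7%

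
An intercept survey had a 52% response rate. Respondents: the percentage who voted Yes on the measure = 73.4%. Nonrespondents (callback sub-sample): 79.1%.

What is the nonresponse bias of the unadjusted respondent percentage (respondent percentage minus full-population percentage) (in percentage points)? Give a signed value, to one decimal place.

Nonresponse fraction = 1 − 0.52 = 0.48.
Bias = (nonresponse fraction) × (respondent percentage − nonrespondent percentage)
     = 0.48 × (73.4 − 79.1) = 0.48 × -5.7 = -2.736.

-2.7 percentage points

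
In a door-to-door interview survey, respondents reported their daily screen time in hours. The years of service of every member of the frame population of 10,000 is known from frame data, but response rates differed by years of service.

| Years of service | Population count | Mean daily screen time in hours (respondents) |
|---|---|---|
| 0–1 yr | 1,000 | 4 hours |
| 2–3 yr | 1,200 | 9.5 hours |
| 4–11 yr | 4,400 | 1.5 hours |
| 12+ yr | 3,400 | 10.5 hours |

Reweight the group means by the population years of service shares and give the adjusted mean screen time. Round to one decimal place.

Post-stratification weights by population share, not respondent share:
  0–1 yr: (1,000/10,000) × 4 = 0.4
  2–3 yr: (1,200/10,000) × 9.5 = 1.14
  4–11 yr: (4,400/10,000) × 1.5 = 0.66
  12+ yr: (3,400/10,000) × 10.5 = 3.57
Post-stratified estimate = 5.77 → 5.8.

5.8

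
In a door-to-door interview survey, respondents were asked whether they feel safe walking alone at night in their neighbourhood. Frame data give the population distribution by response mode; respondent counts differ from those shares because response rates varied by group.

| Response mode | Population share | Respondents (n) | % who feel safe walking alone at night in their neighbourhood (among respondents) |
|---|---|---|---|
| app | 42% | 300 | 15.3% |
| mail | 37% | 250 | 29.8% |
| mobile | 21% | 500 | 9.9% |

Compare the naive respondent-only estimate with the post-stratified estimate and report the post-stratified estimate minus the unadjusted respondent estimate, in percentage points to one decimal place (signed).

Naive respondent-only estimate (weights = respondent counts):
  (300/1050)×15.3 + (250/1050)×29.8 + (500/1050)×9.9 = 16.181%
Post-stratified estimate weights by population shares:
  0.42×15.3 + 0.37×29.8 + 0.21×9.9 = 19.531%
Difference = 19.531 − 16.181 = 3.35 pp.

+3.4 percentage points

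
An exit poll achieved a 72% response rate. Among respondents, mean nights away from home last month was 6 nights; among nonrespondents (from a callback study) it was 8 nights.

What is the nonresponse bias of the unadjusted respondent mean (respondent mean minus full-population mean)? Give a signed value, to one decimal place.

Nonresponse fraction = 1 − 0.72 = 0.28.
Bias = (nonresponse fraction) × (respondent mean − nonrespondent mean)
     = 0.28 × (6 − 8) = 0.28 × -2 = -0.56.

-0.6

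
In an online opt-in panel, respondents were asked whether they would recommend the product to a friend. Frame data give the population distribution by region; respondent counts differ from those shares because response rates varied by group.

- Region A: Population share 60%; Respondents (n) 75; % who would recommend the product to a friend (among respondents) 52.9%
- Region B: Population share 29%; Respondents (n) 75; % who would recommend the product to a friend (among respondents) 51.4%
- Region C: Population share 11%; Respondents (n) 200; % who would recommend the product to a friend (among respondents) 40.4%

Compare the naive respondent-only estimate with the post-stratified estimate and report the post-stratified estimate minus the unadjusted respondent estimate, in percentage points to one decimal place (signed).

+5.7 percentage points

Unadjusted (pooled respondent) estimate weights by respondent counts:
  (75/350)×52.9 + (75/350)×51.4 + (200/350)×40.4 = 45.4357%
Post-stratifying to population shares instead:
  0.6×52.9 + 0.29×51.4 + 0.11×40.4 = 51.09%
Difference = 51.09 − 45.4357 = 5.6543 pp.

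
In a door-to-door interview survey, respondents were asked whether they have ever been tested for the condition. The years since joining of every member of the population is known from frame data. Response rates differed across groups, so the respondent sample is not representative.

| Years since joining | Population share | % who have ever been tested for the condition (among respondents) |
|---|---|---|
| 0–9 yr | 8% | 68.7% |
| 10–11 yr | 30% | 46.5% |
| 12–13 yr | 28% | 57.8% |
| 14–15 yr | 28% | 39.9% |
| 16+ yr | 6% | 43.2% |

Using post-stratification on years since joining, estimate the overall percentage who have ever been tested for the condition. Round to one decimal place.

Each cell contributes population-share × respondent value:
  0–9 yr: 0.08 × 68.7 = 5.496
  10–11 yr: 0.3 × 46.5 = 13.95
  12–13 yr: 0.28 × 57.8 = 16.184
  14–15 yr: 0.28 × 39.9 = 11.172
  16+ yr: 0.06 × 43.2 = 2.592
Post-stratified estimate = 49.394 → 49.4%.

49.4%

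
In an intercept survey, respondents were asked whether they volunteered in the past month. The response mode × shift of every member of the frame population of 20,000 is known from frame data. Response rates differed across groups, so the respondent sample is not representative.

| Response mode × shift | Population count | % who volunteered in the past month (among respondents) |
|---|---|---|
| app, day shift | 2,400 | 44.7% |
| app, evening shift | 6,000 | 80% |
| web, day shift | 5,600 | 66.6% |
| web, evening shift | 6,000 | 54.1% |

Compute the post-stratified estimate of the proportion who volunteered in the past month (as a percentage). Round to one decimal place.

Reweight to the known response mode × shift distribution:
  app, day shift: (2,400/20,000) × 44.7 = 5.364
  app, evening shift: (6,000/20,000) × 80 = 24
  web, day shift: (5,600/20,000) × 66.6 = 18.648
  web, evening shift: (6,000/20,000) × 54.1 = 16.23
Post-stratified estimate = 64.242 → 64.2%.

64.2%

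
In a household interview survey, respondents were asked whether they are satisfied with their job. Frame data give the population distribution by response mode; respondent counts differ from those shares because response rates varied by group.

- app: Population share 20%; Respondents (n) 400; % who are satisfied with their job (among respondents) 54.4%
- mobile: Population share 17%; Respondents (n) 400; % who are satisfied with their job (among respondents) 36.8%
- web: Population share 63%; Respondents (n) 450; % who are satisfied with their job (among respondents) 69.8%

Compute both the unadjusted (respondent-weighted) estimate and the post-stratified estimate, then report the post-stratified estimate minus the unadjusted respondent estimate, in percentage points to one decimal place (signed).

+6.8 percentage points

Naive respondent-only estimate (weights = respondent counts):
  (400/1250)×54.4 + (400/1250)×36.8 + (450/1250)×69.8 = 54.312%
Reweighting by population response mode shares:
  0.2×54.4 + 0.17×36.8 + 0.63×69.8 = 61.11%
Difference = 61.11 − 54.312 = 6.798 pp.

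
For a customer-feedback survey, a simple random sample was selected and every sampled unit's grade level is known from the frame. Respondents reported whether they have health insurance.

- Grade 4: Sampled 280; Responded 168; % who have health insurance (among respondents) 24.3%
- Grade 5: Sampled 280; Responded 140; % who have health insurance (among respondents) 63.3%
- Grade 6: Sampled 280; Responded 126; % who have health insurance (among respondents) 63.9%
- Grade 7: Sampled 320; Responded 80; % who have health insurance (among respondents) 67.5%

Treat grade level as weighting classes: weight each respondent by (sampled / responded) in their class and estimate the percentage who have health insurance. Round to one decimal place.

Response rates by class: Grade 4 168/280 = 60%, Grade 5 140/280 = 50%, Grade 6 126/280 = 45%, Grade 7 80/320 = 25%.
With weight = n_sampled/n_responded per class, the weighted class total is n_sampled:
  Grade 4: 280 × 24.3 = 6804
  Grade 5: 280 × 63.3 = 17,724
  Grade 6: 280 × 63.9 = 17,892
  Grade 7: 320 × 67.5 = 21,600
Adjusted estimate = 64,020 / 1,160 = 55.1897 → 55.2%.

55.2%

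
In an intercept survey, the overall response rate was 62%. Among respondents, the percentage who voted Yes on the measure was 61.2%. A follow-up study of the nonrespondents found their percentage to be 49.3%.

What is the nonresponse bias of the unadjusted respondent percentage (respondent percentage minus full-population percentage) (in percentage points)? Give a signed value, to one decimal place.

Nonresponse fraction = 1 − 0.62 = 0.38.
Bias = (nonresponse fraction) × (respondent percentage − nonrespondent percentage)
     = 0.38 × (61.2 − 49.3) = 0.38 × 11.9 = 4.522.

+4.5 percentage points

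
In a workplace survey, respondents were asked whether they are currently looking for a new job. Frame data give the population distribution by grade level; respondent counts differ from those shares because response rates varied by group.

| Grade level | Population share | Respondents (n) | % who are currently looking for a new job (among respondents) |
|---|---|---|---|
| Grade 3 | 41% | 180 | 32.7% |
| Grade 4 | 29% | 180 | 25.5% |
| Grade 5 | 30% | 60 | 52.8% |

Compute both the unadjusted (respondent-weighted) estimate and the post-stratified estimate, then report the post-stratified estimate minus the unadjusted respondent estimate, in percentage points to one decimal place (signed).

Unadjusted (pooled respondent) estimate weights by respondent counts:
  (180/420)×32.7 + (180/420)×25.5 + (60/420)×52.8 = 32.4857%
Post-stratifying to population shares instead:
  0.41×32.7 + 0.29×25.5 + 0.3×52.8 = 36.642%
Difference = 36.642 − 32.4857 = 4.1563 pp.

+4.2 percentage points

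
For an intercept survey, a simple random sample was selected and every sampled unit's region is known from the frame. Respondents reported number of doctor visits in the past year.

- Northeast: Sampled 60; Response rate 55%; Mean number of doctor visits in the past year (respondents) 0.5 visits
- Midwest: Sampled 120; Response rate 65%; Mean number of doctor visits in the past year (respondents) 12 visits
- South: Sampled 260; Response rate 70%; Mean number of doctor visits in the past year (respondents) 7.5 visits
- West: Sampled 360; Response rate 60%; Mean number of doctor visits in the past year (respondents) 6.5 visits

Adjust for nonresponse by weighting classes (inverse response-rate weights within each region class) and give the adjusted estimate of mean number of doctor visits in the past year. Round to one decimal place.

7.2

Each respondent's weight = sampled/responded in their class; summing within a class gives n_sampled, so:
  Northeast: 60 × 0.5 = 30
  Midwest: 120 × 12 = 1440
  South: 260 × 7.5 = 1950
  West: 360 × 6.5 = 2340
Adjusted estimate = 5760 / 800 = 7.2 → 7.2.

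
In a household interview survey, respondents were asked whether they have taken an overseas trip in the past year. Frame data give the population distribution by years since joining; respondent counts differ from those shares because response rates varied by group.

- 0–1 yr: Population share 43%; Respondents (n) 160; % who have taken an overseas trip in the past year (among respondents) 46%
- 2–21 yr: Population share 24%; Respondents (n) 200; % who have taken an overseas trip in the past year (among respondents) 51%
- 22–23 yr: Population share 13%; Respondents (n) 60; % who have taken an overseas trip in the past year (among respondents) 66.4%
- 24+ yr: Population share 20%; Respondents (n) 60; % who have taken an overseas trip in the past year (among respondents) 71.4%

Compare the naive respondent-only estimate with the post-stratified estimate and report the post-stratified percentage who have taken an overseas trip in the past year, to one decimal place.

54.9%

Naive respondent-only estimate (weights = respondent counts):
  (160/480)×46 + (200/480)×51 + (60/480)×66.4 + (60/480)×71.4 = 53.8083%
Reweighting by population years since joining shares:
  0.43×46 + 0.24×51 + 0.13×66.4 + 0.2×71.4 = 54.932%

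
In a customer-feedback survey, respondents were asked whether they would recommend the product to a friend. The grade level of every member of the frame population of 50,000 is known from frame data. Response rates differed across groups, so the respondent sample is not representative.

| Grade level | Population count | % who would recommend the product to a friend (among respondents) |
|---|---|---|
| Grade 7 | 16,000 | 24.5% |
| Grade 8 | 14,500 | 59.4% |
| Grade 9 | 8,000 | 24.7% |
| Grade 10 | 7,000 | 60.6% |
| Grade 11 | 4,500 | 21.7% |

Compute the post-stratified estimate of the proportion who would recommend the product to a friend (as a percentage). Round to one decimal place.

39.5%

Weight each group's respondent value by its population share:
  Grade 7: (16,000/50,000) × 24.5 = 7.84
  Grade 8: (14,500/50,000) × 59.4 = 17.226
  Grade 9: (8,000/50,000) × 24.7 = 3.952
  Grade 10: (7,000/50,000) × 60.6 = 8.484
  Grade 11: (4,500/50,000) × 21.7 = 1.953
Post-stratified estimate = 39.455 → 39.5%.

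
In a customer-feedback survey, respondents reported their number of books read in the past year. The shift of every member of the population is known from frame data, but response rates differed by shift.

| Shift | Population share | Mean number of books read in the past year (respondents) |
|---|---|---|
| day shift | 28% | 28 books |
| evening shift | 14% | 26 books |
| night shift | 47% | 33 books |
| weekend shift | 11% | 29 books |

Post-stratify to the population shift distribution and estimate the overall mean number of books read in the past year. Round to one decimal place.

30.2

Each cell contributes population-share × respondent value:
  day shift: 0.28 × 28 = 7.84
  evening shift: 0.14 × 26 = 3.64
  night shift: 0.47 × 33 = 15.51
  weekend shift: 0.11 × 29 = 3.19
Post-stratified estimate = 30.18 → 30.2.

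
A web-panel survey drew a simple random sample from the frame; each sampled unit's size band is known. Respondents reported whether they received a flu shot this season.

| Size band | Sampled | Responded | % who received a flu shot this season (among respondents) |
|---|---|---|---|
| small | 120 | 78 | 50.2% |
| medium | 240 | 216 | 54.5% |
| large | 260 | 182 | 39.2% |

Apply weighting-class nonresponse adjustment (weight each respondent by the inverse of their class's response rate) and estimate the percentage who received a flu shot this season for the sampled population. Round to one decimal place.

47.3%

Response rates by class: small 78/120 = 65%, medium 216/240 = 90%, large 182/260 = 70%.
With weight = n_sampled/n_responded per class, the weighted class total is n_sampled:
  small: 120 × 50.2 = 6024
  medium: 240 × 54.5 = 13,080
  large: 260 × 39.2 = 10,192
Adjusted estimate = 29,296 / 620 = 47.2516 → 47.3%.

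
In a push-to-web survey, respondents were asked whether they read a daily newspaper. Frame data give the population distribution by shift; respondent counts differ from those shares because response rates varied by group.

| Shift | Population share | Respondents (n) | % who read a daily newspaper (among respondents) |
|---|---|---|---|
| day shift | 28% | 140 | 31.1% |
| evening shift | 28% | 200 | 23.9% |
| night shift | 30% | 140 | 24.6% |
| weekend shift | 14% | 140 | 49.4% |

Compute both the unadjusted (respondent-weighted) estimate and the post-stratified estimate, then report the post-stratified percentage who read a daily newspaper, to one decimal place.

Unadjusted (pooled respondent) estimate weights by respondent counts:
  (140/620)×31.1 + (200/620)×23.9 + (140/620)×24.6 + (140/620)×49.4 = 31.4419%
Reweighting by population shift shares:
  0.28×31.1 + 0.28×23.9 + 0.3×24.6 + 0.14×49.4 = 29.696%

29.7%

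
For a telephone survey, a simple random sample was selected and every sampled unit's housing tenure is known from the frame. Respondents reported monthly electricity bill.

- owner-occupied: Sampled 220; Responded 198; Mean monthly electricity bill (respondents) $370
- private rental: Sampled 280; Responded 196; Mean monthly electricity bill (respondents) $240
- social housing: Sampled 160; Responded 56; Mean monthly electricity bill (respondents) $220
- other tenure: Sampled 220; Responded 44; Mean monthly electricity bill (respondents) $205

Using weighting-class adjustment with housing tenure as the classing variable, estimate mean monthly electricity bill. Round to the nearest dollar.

$260

Class response rates: owner-occupied 198/220 = 90%, private rental 196/280 = 70%, social housing 56/160 = 35%, other tenure 44/220 = 20%.
With weight = n_sampled/n_responded per class, the weighted class total is n_sampled:
  owner-occupied: 220 × 370 = 81,400
  private rental: 280 × 240 = 67,200
  social housing: 160 × 220 = 35,200
  other tenure: 220 × 205 = 45,100
Adjusted estimate = 228,900 / 880 = 260.114 → $260.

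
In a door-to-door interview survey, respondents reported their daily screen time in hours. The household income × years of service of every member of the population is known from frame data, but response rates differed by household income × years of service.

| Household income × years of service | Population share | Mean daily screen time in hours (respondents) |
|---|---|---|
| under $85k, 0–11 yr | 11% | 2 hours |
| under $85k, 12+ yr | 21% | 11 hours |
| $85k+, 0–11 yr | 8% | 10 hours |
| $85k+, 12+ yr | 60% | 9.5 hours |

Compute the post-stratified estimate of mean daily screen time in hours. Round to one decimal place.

9.0

Weight each group's respondent value by its population share:
  under $85k, 0–11 yr: 0.11 × 2 = 0.22
  under $85k, 12+ yr: 0.21 × 11 = 2.31
  $85k+, 0–11 yr: 0.08 × 10 = 0.8
  $85k+, 12+ yr: 0.6 × 9.5 = 5.7
Post-stratified estimate = 9.03 → 9.0.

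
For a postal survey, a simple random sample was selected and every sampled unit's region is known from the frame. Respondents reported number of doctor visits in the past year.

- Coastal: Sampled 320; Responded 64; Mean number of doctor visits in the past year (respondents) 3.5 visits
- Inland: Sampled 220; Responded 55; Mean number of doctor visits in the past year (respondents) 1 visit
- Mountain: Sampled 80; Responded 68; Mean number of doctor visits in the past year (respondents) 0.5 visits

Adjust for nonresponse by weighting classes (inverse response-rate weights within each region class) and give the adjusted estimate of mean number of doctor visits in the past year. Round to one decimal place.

Response rates by class: Coastal 64/320 = 20%, Inland 55/220 = 25%, Mountain 68/80 = 85%.
With weight = n_sampled/n_responded per class, the weighted class total is n_sampled:
  Coastal: 320 × 3.5 = 1120
  Inland: 220 × 1 = 220
  Mountain: 80 × 0.5 = 40
Adjusted estimate = 1380 / 620 = 2.22581 → 2.2.

2.2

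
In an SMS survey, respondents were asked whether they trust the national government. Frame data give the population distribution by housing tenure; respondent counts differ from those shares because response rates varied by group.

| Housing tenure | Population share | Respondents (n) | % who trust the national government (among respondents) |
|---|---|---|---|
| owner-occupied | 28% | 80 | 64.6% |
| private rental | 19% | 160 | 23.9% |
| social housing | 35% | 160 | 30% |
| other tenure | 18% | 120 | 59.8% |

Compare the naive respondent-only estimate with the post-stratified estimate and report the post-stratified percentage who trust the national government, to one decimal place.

43.9%

Naive respondent-only estimate (weights = respondent counts):
  (80/520)×64.6 + (160/520)×23.9 + (160/520)×30 + (120/520)×59.8 = 40.3231%
Post-stratifying to population shares instead:
  0.28×64.6 + 0.19×23.9 + 0.35×30 + 0.18×59.8 = 43.893%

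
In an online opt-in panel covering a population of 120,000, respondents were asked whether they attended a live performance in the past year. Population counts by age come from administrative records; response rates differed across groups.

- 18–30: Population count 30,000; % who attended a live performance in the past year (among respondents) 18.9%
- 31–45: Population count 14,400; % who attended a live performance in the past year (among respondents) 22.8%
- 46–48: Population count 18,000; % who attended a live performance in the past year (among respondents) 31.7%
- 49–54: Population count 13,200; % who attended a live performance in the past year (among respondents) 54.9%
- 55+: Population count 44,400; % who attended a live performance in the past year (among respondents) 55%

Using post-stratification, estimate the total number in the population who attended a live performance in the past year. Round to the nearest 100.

46,300

Estimated count per cell = population count × respondent percentage:
  18–30: 30,000 × 18.9% = 5670
  31–45: 14,400 × 22.8% = 3283.2
  46–48: 18,000 × 31.7% = 5706
  49–54: 13,200 × 54.9% = 7246.8
  55+: 44,400 × 55% = 24,420
Estimated total = 46,326 → 46,300.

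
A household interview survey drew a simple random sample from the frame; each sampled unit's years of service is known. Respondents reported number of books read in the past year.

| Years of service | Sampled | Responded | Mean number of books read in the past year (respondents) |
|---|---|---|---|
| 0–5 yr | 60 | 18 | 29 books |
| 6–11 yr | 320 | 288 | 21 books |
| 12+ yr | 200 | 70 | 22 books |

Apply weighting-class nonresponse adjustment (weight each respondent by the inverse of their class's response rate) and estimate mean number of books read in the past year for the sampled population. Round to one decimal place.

Class response rates: 0–5 yr 18/60 = 30%, 6–11 yr 288/320 = 90%, 12+ yr 70/200 = 35%.
Each respondent's weight = sampled/responded in their class; summing within a class gives n_sampled, so:
  0–5 yr: 60 × 29 = 1740
  6–11 yr: 320 × 21 = 6720
  12+ yr: 200 × 22 = 4400
Adjusted estimate = 12,860 / 580 = 22.1724 → 22.2.

22.2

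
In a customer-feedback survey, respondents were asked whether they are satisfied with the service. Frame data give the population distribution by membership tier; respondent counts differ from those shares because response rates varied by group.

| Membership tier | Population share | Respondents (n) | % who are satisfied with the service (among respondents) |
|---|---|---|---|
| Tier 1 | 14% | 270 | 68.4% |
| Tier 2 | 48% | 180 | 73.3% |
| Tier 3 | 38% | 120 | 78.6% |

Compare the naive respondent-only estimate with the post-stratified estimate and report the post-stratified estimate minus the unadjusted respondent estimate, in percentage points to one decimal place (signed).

+2.5 percentage points

Naive respondent-only estimate (weights = respondent counts):
  (270/570)×68.4 + (180/570)×73.3 + (120/570)×78.6 = 72.0947%
Reweighting by population membership tier shares:
  0.14×68.4 + 0.48×73.3 + 0.38×78.6 = 74.628%
Difference = 74.628 − 72.0947 = 2.5333 pp.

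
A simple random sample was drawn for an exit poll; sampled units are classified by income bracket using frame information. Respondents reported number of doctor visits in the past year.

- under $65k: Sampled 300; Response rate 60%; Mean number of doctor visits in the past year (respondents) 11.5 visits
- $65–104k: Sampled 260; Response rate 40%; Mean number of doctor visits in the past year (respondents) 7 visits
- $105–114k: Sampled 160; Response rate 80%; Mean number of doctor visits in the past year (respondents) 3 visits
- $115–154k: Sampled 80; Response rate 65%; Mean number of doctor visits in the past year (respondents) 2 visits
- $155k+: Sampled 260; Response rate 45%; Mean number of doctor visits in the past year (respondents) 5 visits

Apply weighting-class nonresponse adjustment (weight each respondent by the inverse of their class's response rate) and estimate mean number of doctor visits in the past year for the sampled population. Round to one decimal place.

6.8

With weight = n_sampled/n_responded per class, the weighted class total is n_sampled:
  under $65k: 300 × 11.5 = 3450
  $65–104k: 260 × 7 = 1820
  $105–114k: 160 × 3 = 480
  $115–154k: 80 × 2 = 160
  $155k+: 260 × 5 = 1300
Adjusted estimate = 7210 / 1,060 = 6.80189 → 6.8.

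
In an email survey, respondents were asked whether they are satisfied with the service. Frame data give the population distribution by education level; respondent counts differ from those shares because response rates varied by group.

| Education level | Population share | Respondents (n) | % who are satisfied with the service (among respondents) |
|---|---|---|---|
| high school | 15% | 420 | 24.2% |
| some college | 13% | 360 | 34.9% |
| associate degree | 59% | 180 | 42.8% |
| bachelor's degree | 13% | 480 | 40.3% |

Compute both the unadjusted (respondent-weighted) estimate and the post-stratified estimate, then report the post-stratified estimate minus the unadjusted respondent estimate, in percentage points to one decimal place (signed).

Without adjustment, the pooled respondent share is:
  (420/1440)×24.2 + (360/1440)×34.9 + (180/1440)×42.8 + (480/1440)×40.3 = 34.5667%
Post-stratified estimate weights by population shares:
  0.15×24.2 + 0.13×34.9 + 0.59×42.8 + 0.13×40.3 = 38.658%
Difference = 38.658 − 34.5667 = 4.0913 pp.

+4.1 percentage points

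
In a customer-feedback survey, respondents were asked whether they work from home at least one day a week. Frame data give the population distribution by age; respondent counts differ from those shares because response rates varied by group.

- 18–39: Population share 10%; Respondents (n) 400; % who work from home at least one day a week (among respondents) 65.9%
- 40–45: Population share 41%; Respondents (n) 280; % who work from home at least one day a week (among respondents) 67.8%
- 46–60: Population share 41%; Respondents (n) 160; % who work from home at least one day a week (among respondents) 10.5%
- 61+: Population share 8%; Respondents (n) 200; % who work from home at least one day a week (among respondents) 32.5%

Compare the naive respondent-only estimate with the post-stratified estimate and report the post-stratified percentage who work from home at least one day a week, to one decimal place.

Without adjustment, the pooled respondent share is:
  (400/1040)×65.9 + (280/1040)×67.8 + (160/1040)×10.5 + (200/1040)×32.5 = 51.4654%
Post-stratifying to population shares instead:
  0.1×65.9 + 0.41×67.8 + 0.41×10.5 + 0.08×32.5 = 41.293%

41.3%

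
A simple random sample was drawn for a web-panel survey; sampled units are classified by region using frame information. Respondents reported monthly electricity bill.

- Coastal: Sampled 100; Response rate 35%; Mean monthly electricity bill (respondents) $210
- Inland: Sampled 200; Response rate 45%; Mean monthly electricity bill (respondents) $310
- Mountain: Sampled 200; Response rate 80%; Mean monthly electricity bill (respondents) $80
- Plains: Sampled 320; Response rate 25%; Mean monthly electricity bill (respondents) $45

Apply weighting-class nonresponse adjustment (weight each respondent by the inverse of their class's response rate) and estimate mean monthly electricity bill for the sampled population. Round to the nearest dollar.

Inverse-response-rate weighting restores each class to its sampled count, so class totals weight by n_sampled:
  Coastal: 100 × 210 = 21,000
  Inland: 200 × 310 = 62,000
  Mountain: 200 × 80 = 16,000
  Plains: 320 × 45 = 14,400
Adjusted estimate = 113,400 / 820 = 138.293 → $138.

$138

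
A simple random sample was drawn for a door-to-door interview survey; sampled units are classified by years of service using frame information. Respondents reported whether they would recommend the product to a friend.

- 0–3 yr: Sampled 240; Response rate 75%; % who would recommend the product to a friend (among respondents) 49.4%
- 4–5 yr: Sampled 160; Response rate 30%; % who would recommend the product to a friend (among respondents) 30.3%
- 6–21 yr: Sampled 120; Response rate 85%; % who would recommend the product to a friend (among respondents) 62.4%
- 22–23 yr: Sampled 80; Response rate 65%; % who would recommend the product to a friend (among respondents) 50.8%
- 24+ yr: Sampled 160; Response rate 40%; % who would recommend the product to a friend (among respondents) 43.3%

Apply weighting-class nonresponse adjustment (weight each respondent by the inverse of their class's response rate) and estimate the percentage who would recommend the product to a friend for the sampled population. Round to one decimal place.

46.3%

Inverse-response-rate weighting restores each class to its sampled count, so class totals weight by n_sampled:
  0–3 yr: 240 × 49.4 = 11,856
  4–5 yr: 160 × 30.3 = 4848
  6–21 yr: 120 × 62.4 = 7488
  22–23 yr: 80 × 50.8 = 4064
  24+ yr: 160 × 43.3 = 6928
Adjusted estimate = 35,184 / 760 = 46.2947 → 46.3%.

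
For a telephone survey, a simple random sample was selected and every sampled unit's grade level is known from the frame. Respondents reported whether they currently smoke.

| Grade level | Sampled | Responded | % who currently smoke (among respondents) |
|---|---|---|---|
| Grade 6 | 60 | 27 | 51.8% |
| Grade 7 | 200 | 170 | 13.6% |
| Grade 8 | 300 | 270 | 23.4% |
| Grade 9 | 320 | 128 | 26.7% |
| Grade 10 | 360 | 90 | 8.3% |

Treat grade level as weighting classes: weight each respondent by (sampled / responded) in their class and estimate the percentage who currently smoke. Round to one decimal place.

Class response rates: Grade 6 27/60 = 45%, Grade 7 170/200 = 85%, Grade 8 270/300 = 90%, Grade 9 128/320 = 40%, Grade 10 90/360 = 25%.
Inverse-response-rate weighting restores each class to its sampled count, so class totals weight by n_sampled:
  Grade 6: 60 × 51.8 = 3108
  Grade 7: 200 × 13.6 = 2720
  Grade 8: 300 × 23.4 = 7020
  Grade 9: 320 × 26.7 = 8544
  Grade 10: 360 × 8.3 = 2988
Adjusted estimate = 24,380 / 1,240 = 19.6613 → 19.7%.

19.7%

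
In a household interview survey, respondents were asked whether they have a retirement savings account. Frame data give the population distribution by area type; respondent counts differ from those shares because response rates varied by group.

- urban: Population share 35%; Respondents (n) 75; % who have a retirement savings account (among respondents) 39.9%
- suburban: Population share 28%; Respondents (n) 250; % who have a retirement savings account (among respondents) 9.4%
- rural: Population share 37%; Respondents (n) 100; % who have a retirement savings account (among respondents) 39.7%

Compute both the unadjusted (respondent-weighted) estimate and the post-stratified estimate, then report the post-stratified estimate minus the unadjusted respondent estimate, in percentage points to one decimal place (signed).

Naive respondent-only estimate (weights = respondent counts):
  (75/425)×39.9 + (250/425)×9.4 + (100/425)×39.7 = 21.9118%
Post-stratified estimate weights by population shares:
  0.35×39.9 + 0.28×9.4 + 0.37×39.7 = 31.286%
Difference = 31.286 − 21.9118 = 9.3742 pp.

+9.4 percentage points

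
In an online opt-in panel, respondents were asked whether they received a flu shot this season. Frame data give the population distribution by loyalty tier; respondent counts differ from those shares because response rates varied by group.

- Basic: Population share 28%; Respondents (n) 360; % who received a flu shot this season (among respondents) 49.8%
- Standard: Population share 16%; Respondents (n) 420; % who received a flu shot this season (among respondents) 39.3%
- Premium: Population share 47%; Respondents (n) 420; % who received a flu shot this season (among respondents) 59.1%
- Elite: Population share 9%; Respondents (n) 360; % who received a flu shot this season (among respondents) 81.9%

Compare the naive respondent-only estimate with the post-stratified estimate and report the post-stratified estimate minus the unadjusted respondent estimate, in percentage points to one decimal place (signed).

-1.5 percentage points

Unadjusted (pooled respondent) estimate weights by respondent counts:
  (360/1560)×49.8 + (420/1560)×39.3 + (420/1560)×59.1 + (360/1560)×81.9 = 56.8846%
Post-stratifying to population shares instead:
  0.28×49.8 + 0.16×39.3 + 0.47×59.1 + 0.09×81.9 = 55.38%
Difference = 55.38 − 56.8846 = -1.5046 pp.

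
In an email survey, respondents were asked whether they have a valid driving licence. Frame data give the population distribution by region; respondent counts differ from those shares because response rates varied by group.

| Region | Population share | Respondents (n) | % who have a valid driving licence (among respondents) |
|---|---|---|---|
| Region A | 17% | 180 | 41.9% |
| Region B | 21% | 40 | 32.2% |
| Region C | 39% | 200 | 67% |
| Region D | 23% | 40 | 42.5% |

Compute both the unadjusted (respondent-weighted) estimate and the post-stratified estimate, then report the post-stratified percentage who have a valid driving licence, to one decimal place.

49.8%

Without adjustment, the pooled respondent share is:
  (180/460)×41.9 + (40/460)×32.2 + (200/460)×67 + (40/460)×42.5 = 52.0217%
Post-stratifying to population shares instead:
  0.17×41.9 + 0.21×32.2 + 0.39×67 + 0.23×42.5 = 49.79%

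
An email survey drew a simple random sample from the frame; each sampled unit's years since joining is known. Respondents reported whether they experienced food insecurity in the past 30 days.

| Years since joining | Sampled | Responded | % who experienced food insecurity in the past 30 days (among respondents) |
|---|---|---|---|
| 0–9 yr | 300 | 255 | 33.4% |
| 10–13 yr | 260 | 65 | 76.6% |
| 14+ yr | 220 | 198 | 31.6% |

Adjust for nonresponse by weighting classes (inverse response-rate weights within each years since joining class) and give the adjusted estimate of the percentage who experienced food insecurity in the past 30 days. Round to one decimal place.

47.3%

Response rates by class: 0–9 yr 255/300 = 85%, 10–13 yr 65/260 = 25%, 14+ yr 198/220 = 90%.
Weighting each respondent by the inverse class response rate inflates each class back to its sampled size, so the class weight is n_sampled:
  0–9 yr: 300 × 33.4 = 10,020
  10–13 yr: 260 × 76.6 = 19,916
  14+ yr: 220 × 31.6 = 6952
Adjusted estimate = 36,888 / 780 = 47.2923 → 47.3%.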